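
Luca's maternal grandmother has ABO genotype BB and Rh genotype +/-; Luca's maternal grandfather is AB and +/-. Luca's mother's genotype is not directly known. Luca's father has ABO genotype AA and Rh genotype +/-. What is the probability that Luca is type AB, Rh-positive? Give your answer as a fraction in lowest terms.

9/16

Luca's mother's ABO genotype from BB × AB: 1/2 AB, 1/2 BB.
Crossing each possibility with the father AA and summing P(type AB): 1/2·1/2 + 1/2·1 = 3/4.
Similarly for Rh via the mother's Rh distribution: P(Rh+) = 3/4.
Independent loci: 3/4 × 3/4 = 9/16.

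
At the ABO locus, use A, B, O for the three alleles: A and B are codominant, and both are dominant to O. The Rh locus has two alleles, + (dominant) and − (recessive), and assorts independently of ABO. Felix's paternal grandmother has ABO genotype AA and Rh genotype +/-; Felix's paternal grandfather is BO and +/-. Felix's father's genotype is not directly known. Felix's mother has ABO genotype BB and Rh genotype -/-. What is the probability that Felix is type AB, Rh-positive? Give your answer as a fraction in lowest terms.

1/4

Felix's father's ABO genotype from AA × BO: 1/2 AB, 1/2 AO.
Crossing each possibility with the mother BB and summing P(type AB): 1/2·1/2 + 1/2·1/2 = 1/2.
Similarly for Rh via the father's Rh distribution: P(Rh+) = 1/2.
Independent loci: 1/2 × 1/2 = 1/4.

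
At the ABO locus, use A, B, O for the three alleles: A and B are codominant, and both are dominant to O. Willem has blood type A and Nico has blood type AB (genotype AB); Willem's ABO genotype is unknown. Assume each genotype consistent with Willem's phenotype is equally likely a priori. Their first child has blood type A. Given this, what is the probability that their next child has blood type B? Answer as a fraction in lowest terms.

Possible genotypes: Willem ∈ {AA, AO}; Nico ∈ {AB}.
Weight each parental genotype pair by prior × P(type-A child):
  AA × AB: posterior weight 1/2; P(next child type B) = 0.
  AO × AB: posterior weight 1/2; P(next child type B) = 1/4.
Weighted sum = 1/8.

1/8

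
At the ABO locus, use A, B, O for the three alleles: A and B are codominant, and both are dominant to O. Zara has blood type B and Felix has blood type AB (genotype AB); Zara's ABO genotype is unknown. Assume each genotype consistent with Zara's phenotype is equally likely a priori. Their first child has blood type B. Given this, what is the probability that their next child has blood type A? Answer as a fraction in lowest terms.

1/8

Possible genotypes: Zara ∈ {BB, BO}; Felix ∈ {AB}.
Weight each parental genotype pair by prior × P(type-B child):
  BB × AB: posterior weight 1/2; P(next child type A) = 0.
  BO × AB: posterior weight 1/2; P(next child type A) = 1/4.
Weighted sum = 1/8.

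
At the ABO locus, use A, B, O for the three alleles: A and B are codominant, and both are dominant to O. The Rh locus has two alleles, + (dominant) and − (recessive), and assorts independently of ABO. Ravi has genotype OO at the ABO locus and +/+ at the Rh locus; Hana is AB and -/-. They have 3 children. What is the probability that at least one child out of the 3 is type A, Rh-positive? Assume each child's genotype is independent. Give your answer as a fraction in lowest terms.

7/8

ABO cross OO × AB → 1/2 A, 1/2 B.
Rh cross +/+ × -/- → 1 Rh+; so P(type A, Rh-positive) = 1/2 × 1 = 1/2 per child.
P(none) = (1/2)^3 = 1/8; P(at least one) = 1 − 1/8 = 7/8.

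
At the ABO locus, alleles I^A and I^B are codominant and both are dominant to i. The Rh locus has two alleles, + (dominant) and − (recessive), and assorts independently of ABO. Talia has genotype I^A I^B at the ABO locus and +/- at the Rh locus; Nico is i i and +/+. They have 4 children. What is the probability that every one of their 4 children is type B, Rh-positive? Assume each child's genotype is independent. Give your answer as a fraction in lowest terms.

ABO cross I^A I^B × i i → 1/2 A, 1/2 B.
Rh cross +/- × +/+ → 1 Rh+; so P(type B, Rh-positive) = 1/2 × 1 = 1/2 per child.
All 4 independent: (1/2)^4 = 1/16.

1/16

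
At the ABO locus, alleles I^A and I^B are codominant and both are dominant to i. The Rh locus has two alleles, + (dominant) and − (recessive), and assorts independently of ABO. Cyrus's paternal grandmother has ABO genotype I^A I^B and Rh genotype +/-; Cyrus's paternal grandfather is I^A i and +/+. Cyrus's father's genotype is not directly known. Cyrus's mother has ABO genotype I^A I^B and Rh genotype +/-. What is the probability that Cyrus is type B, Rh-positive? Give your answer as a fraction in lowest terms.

Cyrus's father's ABO genotype from I^A I^B × I^A i: 1/4 I^A I^A, 1/4 I^A I^B, 1/4 I^A i, 1/4 I^B i.
Crossing each possibility with the mother I^A I^B and summing P(type B): 1/4·0 + 1/4·1/4 + 1/4·1/4 + 1/4·1/2 = 1/4.
Similarly for Rh via the father's Rh distribution: P(Rh+) = 7/8.
Independent loci: 1/4 × 7/8 = 7/32.

7/32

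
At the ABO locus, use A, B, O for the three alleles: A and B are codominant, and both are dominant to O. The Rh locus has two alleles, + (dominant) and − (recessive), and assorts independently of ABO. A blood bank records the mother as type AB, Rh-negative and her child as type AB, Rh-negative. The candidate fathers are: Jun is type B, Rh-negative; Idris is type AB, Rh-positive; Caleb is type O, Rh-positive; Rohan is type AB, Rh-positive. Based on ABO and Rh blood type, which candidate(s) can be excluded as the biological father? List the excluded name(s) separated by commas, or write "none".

Caleb

A candidate is excluded only if no genotype consistent with his phenotype could produce a type AB, Rh-negative child with a type AB, Rh-negative mother.
Caleb (type O, Rh+): no genotype consistent with that phenotype can produce a type-AB Rh- child with a type-AB mother.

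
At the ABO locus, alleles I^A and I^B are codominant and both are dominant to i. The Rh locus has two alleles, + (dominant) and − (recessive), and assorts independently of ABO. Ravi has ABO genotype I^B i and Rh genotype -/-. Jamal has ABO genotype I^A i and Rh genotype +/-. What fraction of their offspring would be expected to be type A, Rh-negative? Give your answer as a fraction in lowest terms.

ABO cross I^B i × I^A i → offspring phenotypes: 1/4 O, 1/4 A, 1/4 B, 1/4 AB.
Rh cross -/- × +/- → 1/2 Rh+, 1/2 Rh-.
Independent loci: P(type A, Rh-negative) = 1/4 × 1/2 = 1/8.

1/8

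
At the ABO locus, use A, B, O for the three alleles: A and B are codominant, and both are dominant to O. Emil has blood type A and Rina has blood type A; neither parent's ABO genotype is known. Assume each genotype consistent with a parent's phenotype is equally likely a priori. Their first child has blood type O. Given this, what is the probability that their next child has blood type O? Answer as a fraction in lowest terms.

Possible genotypes: Emil ∈ {AA, AO}; Rina ∈ {AA, AO}.
Weight each parental genotype pair by prior × P(type-O child):
  AO × AO: posterior weight 1; P(next child type O) = 1/4.
Weighted sum = 1/4.

1/4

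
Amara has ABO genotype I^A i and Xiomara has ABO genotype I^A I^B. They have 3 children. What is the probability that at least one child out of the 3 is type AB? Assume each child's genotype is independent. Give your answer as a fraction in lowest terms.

37/64

ABO cross I^A i × I^A I^B → 1/2 A, 1/4 B, 1/4 AB.
So P(type AB) = 1/4 per child.
P(none) = (3/4)^3 = 27/64; P(at least one) = 1 − 27/64 = 37/64.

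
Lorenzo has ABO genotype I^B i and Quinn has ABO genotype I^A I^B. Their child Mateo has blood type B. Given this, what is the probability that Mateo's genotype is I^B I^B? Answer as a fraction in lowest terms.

1/2

Cross I^B i × I^A I^B → 1/4 I^A I^B, 1/4 I^A i, 1/4 I^B I^B, 1/4 I^B i.
Type-B genotypes among offspring: I^B I^B (1/4), I^B i (1/4); total 1/2.
P(I^B I^B | type B) = (1/4) / (1/2) = 1/2.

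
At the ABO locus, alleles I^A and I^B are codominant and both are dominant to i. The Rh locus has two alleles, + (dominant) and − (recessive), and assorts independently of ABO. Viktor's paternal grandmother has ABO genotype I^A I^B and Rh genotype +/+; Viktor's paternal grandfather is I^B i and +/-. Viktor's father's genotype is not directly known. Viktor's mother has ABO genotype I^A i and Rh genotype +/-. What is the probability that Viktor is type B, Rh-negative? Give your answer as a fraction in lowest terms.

Viktor's father's ABO genotype from I^A I^B × I^B i: 1/4 I^A I^B, 1/4 I^A i, 1/4 I^B I^B, 1/4 I^B i.
Crossing each possibility with the mother I^A i and summing P(type B): 1/4·1/4 + 1/4·0 + 1/4·1/2 + 1/4·1/4 = 1/4.
Similarly for Rh via the father's Rh distribution: P(Rh-) = 1/8.
Independent loci: 1/4 × 1/8 = 1/32.

1/32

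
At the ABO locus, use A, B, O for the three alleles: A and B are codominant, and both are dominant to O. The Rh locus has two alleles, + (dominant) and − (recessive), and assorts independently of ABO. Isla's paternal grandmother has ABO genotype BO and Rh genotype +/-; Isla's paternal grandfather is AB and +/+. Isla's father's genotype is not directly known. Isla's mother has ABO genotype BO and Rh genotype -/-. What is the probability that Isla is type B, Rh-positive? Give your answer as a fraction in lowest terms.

Isla's father's ABO genotype from BO × AB: 1/4 AB, 1/4 AO, 1/4 BB, 1/4 BO.
Crossing each possibility with the mother BO and summing P(type B): 1/4·1/2 + 1/4·1/4 + 1/4·1 + 1/4·3/4 = 5/8.
Similarly for Rh via the father's Rh distribution: P(Rh+) = 3/4.
Independent loci: 5/8 × 3/4 = 15/32.

15/32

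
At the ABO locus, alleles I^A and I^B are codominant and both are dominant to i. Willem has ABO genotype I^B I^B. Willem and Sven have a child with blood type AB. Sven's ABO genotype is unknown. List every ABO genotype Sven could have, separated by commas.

I^A I^A, I^A I^B, I^A i

For each candidate genotype of Sven, check whether crossing it with I^B I^B can produce every observed child phenotype.
  I^A I^A → possible child types {AB} ✓
  I^A I^B → possible child types {B, AB} ✓
  I^A i → possible child types {B, AB} ✓
  I^B I^B → possible child types {B} ✗
  I^B i → possible child types {B} ✗
  i i → possible child types {B} ✗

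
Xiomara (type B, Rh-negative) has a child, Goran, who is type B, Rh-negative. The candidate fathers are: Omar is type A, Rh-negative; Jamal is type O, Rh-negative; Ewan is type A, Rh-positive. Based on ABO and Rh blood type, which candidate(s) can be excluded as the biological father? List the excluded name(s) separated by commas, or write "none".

none

A candidate is excluded only if no genotype consistent with his phenotype could produce a type B, Rh-negative child with a type B, Rh-negative mother.
Every candidate has at least one consistent genotype combination, so none can be excluded.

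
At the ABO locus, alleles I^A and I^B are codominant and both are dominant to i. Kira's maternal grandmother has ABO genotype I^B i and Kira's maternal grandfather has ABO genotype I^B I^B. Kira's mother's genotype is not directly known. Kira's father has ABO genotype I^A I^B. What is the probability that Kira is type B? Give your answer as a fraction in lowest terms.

1/2

Kira's mother's ABO genotype from I^B i × I^B I^B: 1/2 I^B I^B, 1/2 I^B i.
Crossing each possibility with the father I^A I^B and summing P(type B): 1/2·1/2 + 1/2·1/2 = 1/2.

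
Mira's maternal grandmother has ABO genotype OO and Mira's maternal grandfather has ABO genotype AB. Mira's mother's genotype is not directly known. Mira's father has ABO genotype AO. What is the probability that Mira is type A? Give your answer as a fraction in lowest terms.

1/2

Mira's mother's ABO genotype from OO × AB: 1/2 AO, 1/2 BO.
Crossing each possibility with the father AO and summing P(type A): 1/2·3/4 + 1/2·1/4 = 1/2.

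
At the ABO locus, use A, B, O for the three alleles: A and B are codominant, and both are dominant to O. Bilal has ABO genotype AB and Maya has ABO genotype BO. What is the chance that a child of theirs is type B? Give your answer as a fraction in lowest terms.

1/2

ABO cross AB × BO → offspring phenotypes: 1/4 A, 1/2 B, 1/4 AB.
So P(type B) = 1/2.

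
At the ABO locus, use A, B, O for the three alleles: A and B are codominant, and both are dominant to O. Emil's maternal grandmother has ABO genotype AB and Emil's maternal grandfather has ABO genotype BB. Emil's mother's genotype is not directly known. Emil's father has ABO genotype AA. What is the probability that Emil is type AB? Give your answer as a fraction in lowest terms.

Emil's mother's ABO genotype from AB × BB: 1/2 AB, 1/2 BB.
Crossing each possibility with the father AA and summing P(type AB): 1/2·1/2 + 1/2·1 = 3/4.

3/4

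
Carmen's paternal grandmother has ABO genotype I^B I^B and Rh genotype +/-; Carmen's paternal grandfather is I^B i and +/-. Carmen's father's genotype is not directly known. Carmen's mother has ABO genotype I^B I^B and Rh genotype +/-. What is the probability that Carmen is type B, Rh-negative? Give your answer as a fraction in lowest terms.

1/4

Carmen's father's ABO genotype from I^B I^B × I^B i: 1/2 I^B I^B, 1/2 I^B i.
Crossing each possibility with the mother I^B I^B and summing P(type B): 1/2·1 + 1/2·1 = 1.
Similarly for Rh via the father's Rh distribution: P(Rh-) = 1/4.
Independent loci: 1 × 1/4 = 1/4.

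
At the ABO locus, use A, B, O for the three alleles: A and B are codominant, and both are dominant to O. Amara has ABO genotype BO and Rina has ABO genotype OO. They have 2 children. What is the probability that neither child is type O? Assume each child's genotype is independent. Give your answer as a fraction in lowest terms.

ABO cross BO × OO → 1/2 O, 1/2 B.
So P(type O) = 1/2 per child.
P(not type O) = 1/2 for one child; (1/2)^2 = 1/4.

1/4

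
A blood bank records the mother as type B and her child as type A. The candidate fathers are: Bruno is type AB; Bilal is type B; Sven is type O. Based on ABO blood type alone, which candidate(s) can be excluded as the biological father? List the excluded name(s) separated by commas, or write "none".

A candidate is excluded only if no genotype consistent with his phenotype could produce a type A child with a type B mother.
Bilal (type B): no genotype consistent with that phenotype can produce a type-A child with a type-B mother.
Sven (type O): no genotype consistent with that phenotype can produce a type-A child with a type-B mother.

Bilal, Sven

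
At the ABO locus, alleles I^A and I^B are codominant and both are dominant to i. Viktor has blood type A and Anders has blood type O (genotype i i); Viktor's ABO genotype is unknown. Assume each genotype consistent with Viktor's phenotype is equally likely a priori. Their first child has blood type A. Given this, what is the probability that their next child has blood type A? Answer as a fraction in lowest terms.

Possible genotypes: Viktor ∈ {I^A I^A, I^A i}; Anders ∈ {i i}.
Weight each parental genotype pair by prior × P(type-A child):
  I^A I^A × i i: posterior weight 2/3; P(next child type A) = 1.
  I^A i × i i: posterior weight 1/3; P(next child type A) = 1/2.
Weighted sum = 5/6.

5/6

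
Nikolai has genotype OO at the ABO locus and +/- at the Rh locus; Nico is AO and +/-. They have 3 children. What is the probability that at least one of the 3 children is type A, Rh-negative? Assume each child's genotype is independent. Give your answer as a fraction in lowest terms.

169/512

ABO cross OO × AO → 1/2 O, 1/2 A.
Rh cross +/- × +/- → 3/4 Rh+, 1/4 Rh-; so P(type A, Rh-negative) = 1/2 × 1/4 = 1/8 per child.
P(none) = (7/8)^3 = 343/512; P(at least one) = 1 − 343/512 = 169/512.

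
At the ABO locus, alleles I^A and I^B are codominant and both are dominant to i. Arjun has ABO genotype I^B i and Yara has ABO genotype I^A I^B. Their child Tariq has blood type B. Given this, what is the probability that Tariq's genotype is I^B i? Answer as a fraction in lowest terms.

1/2

Cross I^B i × I^A I^B → 1/4 I^A I^B, 1/4 I^A i, 1/4 I^B I^B, 1/4 I^B i.
Type-B genotypes among offspring: I^B I^B (1/4), I^B i (1/4); total 1/2.
P(I^B i | type B) = (1/4) / (1/2) = 1/2.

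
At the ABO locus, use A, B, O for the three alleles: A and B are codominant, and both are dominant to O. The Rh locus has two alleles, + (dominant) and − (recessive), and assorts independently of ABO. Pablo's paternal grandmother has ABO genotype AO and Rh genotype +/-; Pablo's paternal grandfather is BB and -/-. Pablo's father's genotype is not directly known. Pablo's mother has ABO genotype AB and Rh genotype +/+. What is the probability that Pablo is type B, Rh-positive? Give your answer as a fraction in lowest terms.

Pablo's father's ABO genotype from AO × BB: 1/2 AB, 1/2 BO.
Crossing each possibility with the mother AB and summing P(type B): 1/2·1/4 + 1/2·1/2 = 3/8.
Similarly for Rh via the father's Rh distribution: P(Rh+) = 1.
Independent loci: 3/8 × 1 = 3/8.

3/8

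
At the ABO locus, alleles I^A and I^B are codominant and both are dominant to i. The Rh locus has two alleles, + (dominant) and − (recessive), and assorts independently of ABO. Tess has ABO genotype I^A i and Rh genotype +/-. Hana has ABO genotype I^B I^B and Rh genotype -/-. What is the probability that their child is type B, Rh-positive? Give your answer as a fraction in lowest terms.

1/4

ABO cross I^A i × I^B I^B → offspring phenotypes: 1/2 B, 1/2 AB.
Rh cross +/- × -/- → 1/2 Rh+, 1/2 Rh-.
Independent loci: P(type B, Rh-positive) = 1/2 × 1/2 = 1/4.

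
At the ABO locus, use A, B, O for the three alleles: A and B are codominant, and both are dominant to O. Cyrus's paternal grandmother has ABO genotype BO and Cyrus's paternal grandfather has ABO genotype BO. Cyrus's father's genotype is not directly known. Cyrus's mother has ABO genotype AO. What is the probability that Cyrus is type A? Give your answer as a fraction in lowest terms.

Cyrus's father's ABO genotype from BO × BO: 1/4 BB, 1/2 BO, 1/4 OO.
Crossing each possibility with the mother AO and summing P(type A): 1/4·0 + 1/2·1/4 + 1/4·1/2 = 1/4.

1/4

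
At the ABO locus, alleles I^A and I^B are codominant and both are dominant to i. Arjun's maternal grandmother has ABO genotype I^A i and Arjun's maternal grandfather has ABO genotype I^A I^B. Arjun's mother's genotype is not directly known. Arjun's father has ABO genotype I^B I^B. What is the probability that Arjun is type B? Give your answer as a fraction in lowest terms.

Arjun's mother's ABO genotype from I^A i × I^A I^B: 1/4 I^A I^A, 1/4 I^A I^B, 1/4 I^A i, 1/4 I^B i.
Crossing each possibility with the father I^B I^B and summing P(type B): 1/4·0 + 1/4·1/2 + 1/4·1/2 + 1/4·1 = 1/2.

1/2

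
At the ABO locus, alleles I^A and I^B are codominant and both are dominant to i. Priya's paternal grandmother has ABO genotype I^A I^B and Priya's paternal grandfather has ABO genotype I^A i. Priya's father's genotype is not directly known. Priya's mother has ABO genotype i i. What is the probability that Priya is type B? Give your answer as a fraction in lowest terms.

Priya's father's ABO genotype from I^A I^B × I^A i: 1/4 I^A I^A, 1/4 I^A I^B, 1/4 I^A i, 1/4 I^B i.
Crossing each possibility with the mother i i and summing P(type B): 1/4·0 + 1/4·1/2 + 1/4·0 + 1/4·1/2 = 1/4.

1/4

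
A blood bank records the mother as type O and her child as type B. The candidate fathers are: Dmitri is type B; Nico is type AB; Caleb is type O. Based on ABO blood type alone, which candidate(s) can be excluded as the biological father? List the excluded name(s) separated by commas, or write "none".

Caleb

A candidate is excluded only if no genotype consistent with his phenotype could produce a type B child with a type O mother.
Caleb (type O): no genotype consistent with that phenotype can produce a type-B child with a type-O mother.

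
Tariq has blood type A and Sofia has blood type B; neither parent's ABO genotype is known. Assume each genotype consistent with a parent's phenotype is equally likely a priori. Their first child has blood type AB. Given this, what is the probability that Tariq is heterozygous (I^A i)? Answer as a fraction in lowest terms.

1/3

Possible genotypes: Tariq ∈ {I^A I^A, I^A i}; Sofia ∈ {I^B I^B, I^B i}.
Weight each parental genotype pair by prior × P(type-AB child):
  I^A I^A × I^B I^B: posterior weight 4/9.
  I^A I^A × I^B i: posterior weight 2/9.
  I^A i × I^B I^B: posterior weight 2/9.
  I^A i × I^B i: posterior weight 1/9.
Sum the posterior weight over pairs where Tariq is I^A i: 1/3.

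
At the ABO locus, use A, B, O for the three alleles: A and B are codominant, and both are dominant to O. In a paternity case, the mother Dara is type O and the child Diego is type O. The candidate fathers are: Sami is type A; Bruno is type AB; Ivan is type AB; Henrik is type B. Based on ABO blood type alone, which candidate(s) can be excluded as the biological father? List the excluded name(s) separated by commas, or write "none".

Bruno, Ivan

A candidate is excluded only if no genotype consistent with his phenotype could produce a type O child with a type O mother.
Bruno (type AB): no genotype consistent with that phenotype can produce a type-O child with a type-O mother.
Ivan (type AB): no genotype consistent with that phenotype can produce a type-O child with a type-O mother.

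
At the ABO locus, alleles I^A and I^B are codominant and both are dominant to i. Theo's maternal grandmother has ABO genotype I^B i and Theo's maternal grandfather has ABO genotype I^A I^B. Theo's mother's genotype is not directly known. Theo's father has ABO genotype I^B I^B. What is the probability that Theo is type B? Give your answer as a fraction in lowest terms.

Theo's mother's ABO genotype from I^B i × I^A I^B: 1/4 I^A I^B, 1/4 I^A i, 1/4 I^B I^B, 1/4 I^B i.
Crossing each possibility with the father I^B I^B and summing P(type B): 1/4·1/2 + 1/4·1/2 + 1/4·1 + 1/4·1 = 3/4.

3/4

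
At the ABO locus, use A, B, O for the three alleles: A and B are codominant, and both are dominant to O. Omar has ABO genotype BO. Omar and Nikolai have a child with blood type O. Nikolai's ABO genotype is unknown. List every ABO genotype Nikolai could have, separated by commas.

AO, BO, OO

For each candidate genotype of Nikolai, check whether crossing it with BO can produce every observed child phenotype.
  AA → possible child types {A, AB} ✗
  AB → possible child types {A, B, AB} ✗
  AO → possible child types {O, A, B, AB} ✓
  BB → possible child types {B} ✗
  BO → possible child types {O, B} ✓
  OO → possible child types {O, B} ✓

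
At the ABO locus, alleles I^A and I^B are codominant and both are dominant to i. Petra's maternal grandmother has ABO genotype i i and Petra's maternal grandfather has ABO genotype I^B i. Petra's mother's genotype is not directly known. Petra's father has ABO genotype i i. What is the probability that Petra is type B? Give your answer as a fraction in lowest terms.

1/4

Petra's mother's ABO genotype from i i × I^B i: 1/2 I^B i, 1/2 i i.
Crossing each possibility with the father i i and summing P(type B): 1/2·1/2 + 1/2·0 = 1/4.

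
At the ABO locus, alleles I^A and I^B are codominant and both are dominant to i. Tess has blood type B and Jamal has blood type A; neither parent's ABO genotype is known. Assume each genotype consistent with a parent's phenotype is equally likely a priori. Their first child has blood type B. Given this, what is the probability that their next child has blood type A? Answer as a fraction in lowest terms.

Possible genotypes: Tess ∈ {I^B I^B, I^B i}; Jamal ∈ {I^A I^A, I^A i}.
Weight each parental genotype pair by prior × P(type-B child):
  I^B I^B × I^A i: posterior weight 2/3; P(next child type A) = 0.
  I^B i × I^A i: posterior weight 1/3; P(next child type A) = 1/4.
Weighted sum = 1/12.

1/12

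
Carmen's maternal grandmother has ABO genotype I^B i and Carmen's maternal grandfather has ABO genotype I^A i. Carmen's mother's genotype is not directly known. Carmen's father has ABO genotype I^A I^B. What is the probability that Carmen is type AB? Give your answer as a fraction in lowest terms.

1/4

Carmen's mother's ABO genotype from I^B i × I^A i: 1/4 I^A I^B, 1/4 I^A i, 1/4 I^B i, 1/4 i i.
Crossing each possibility with the father I^A I^B and summing P(type AB): 1/4·1/2 + 1/4·1/4 + 1/4·1/4 + 1/4·0 = 1/4.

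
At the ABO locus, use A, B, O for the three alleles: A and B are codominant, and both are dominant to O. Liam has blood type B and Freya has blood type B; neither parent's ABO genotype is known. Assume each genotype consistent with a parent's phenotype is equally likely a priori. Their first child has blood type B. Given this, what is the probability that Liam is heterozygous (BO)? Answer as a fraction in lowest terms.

7/15

Possible genotypes: Liam ∈ {BB, BO}; Freya ∈ {BB, BO}.
Weight each parental genotype pair by prior × P(type-B child):
  BB × BB: posterior weight 4/15.
  BB × BO: posterior weight 4/15.
  BO × BB: posterior weight 4/15.
  BO × BO: posterior weight 1/5.
Sum the posterior weight over pairs where Liam is BO: 7/15.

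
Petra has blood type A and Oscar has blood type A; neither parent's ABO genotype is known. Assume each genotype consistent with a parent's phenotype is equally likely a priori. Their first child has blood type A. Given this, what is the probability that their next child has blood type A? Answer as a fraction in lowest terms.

19/20

Possible genotypes: Petra ∈ {I^A I^A, I^A i}; Oscar ∈ {I^A I^A, I^A i}.
Weight each parental genotype pair by prior × P(type-A child):
  I^A I^A × I^A I^A: posterior weight 4/15; P(next child type A) = 1.
  I^A I^A × I^A i: posterior weight 4/15; P(next child type A) = 1.
  I^A i × I^A I^A: posterior weight 4/15; P(next child type A) = 1.
  I^A i × I^A i: posterior weight 1/5; P(next child type A) = 3/4.
Weighted sum = 19/20.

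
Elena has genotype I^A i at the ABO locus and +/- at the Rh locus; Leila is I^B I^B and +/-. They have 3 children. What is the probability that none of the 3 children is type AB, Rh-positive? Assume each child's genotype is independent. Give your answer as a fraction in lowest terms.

125/512

ABO cross I^A i × I^B I^B → 1/2 B, 1/2 AB.
Rh cross +/- × +/- → 3/4 Rh+, 1/4 Rh-; so P(type AB, Rh-positive) = 1/2 × 3/4 = 3/8 per child.
P(not type AB, Rh-positive) = 5/8 for one child; (5/8)^3 = 125/512.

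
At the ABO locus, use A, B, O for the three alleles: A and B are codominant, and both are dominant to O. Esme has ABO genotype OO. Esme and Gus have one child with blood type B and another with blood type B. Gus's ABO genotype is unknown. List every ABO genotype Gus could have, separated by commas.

AB, BB, BO

For each candidate genotype of Gus, check whether crossing it with OO can produce every observed child phenotype.
  AA → possible child types {A} ✗
  AB → possible child types {A, B} ✓
  AO → possible child types {O, A} ✗
  BB → possible child types {B} ✓
  BO → possible child types {O, B} ✓
  OO → possible child types {O} ✗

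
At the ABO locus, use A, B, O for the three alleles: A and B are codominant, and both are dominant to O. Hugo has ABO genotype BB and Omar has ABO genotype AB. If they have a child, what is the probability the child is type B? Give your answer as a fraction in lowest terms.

ABO cross BB × AB → offspring phenotypes: 1/2 B, 1/2 AB.
So P(type B) = 1/2.

1/2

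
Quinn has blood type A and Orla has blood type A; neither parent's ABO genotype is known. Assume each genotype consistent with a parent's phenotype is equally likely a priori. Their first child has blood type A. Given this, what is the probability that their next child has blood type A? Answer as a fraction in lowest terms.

19/20

Possible genotypes: Quinn ∈ {AA, AO}; Orla ∈ {AA, AO}.
Weight each parental genotype pair by prior × P(type-A child):
  AA × AA: posterior weight 4/15; P(next child type A) = 1.
  AA × AO: posterior weight 4/15; P(next child type A) = 1.
  AO × AA: posterior weight 4/15; P(next child type A) = 1.
  AO × AO: posterior weight 1/5; P(next child type A) = 3/4.
Weighted sum = 19/20.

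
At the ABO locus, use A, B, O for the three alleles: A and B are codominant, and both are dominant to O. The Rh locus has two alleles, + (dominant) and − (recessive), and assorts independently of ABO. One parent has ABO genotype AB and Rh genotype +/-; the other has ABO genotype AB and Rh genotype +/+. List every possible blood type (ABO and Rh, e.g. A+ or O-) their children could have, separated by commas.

A+, B+, AB+

Gametes from AB × AB give offspring ABO genotypes AA, AB, BB, i.e. phenotypes A, B, AB.
Rh cross +/- × +/+ → phenotypes Rh+.
Combining independently: A+, B+, AB+.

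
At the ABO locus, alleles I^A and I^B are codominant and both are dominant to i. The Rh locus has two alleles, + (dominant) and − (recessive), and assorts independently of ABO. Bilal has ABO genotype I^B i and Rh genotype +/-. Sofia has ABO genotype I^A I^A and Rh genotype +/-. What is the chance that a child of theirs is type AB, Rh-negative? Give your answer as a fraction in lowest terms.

ABO cross I^B i × I^A I^A → offspring phenotypes: 1/2 A, 1/2 AB.
Rh cross +/- × +/- → 3/4 Rh+, 1/4 Rh-.
Independent loci: P(type AB, Rh-negative) = 1/2 × 1/4 = 1/8.

1/8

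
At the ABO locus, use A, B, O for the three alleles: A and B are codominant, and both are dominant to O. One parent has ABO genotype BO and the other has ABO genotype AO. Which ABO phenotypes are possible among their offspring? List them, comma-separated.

Gametes from BO × AO give offspring ABO genotypes AB, AO, BO, OO, i.e. phenotypes O, A, B, AB.

O, A, B, AB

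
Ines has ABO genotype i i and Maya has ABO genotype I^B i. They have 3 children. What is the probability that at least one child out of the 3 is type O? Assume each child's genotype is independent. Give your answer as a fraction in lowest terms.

7/8

ABO cross i i × I^B i → 1/2 O, 1/2 B.
So P(type O) = 1/2 per child.
P(none) = (1/2)^3 = 1/8; P(at least one) = 1 − 1/8 = 7/8.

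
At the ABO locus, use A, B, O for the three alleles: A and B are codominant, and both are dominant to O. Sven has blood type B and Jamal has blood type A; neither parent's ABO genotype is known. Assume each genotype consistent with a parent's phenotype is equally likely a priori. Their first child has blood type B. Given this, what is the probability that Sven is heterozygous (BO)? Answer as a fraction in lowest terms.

Possible genotypes: Sven ∈ {BB, BO}; Jamal ∈ {AA, AO}.
Weight each parental genotype pair by prior × P(type-B child):
  BB × AO: posterior weight 2/3.
  BO × AO: posterior weight 1/3.
Sum the posterior weight over pairs where Sven is BO: 1/3.

1/3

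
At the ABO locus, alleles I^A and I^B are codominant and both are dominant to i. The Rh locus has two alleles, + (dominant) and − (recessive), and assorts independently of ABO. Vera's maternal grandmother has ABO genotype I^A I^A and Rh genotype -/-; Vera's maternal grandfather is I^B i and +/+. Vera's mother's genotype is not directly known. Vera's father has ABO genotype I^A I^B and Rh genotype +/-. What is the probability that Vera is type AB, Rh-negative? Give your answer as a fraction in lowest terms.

3/32

Vera's mother's ABO genotype from I^A I^A × I^B i: 1/2 I^A I^B, 1/2 I^A i.
Crossing each possibility with the father I^A I^B and summing P(type AB): 1/2·1/2 + 1/2·1/4 = 3/8.
Similarly for Rh via the mother's Rh distribution: P(Rh-) = 1/4.
Independent loci: 3/8 × 1/4 = 3/32.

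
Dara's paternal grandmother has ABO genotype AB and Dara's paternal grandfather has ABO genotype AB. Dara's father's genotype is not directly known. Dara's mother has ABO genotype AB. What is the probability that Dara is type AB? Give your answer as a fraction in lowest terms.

Dara's father's ABO genotype from AB × AB: 1/4 AA, 1/2 AB, 1/4 BB.
Crossing each possibility with the mother AB and summing P(type AB): 1/4·1/2 + 1/2·1/2 + 1/4·1/2 = 1/2.

1/2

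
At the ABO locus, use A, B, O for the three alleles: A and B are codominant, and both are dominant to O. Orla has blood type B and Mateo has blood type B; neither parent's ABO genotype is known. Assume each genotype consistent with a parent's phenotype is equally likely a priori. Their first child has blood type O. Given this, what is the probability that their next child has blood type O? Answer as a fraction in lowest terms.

1/4

Possible genotypes: Orla ∈ {BB, BO}; Mateo ∈ {BB, BO}.
Weight each parental genotype pair by prior × P(type-O child):
  BO × BO: posterior weight 1; P(next child type O) = 1/4.
Weighted sum = 1/4.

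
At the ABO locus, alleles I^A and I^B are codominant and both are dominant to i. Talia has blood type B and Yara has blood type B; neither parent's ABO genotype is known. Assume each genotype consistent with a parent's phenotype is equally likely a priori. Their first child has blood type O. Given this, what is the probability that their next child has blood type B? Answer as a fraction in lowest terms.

3/4

Possible genotypes: Talia ∈ {I^B I^B, I^B i}; Yara ∈ {I^B I^B, I^B i}.
Weight each parental genotype pair by prior × P(type-O child):
  I^B i × I^B i: posterior weight 1; P(next child type B) = 3/4.
Weighted sum = 3/4.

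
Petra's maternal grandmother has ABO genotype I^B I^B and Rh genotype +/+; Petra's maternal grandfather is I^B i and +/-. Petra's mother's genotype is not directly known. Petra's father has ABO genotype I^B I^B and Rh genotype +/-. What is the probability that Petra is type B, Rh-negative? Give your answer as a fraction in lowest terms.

1/8

Petra's mother's ABO genotype from I^B I^B × I^B i: 1/2 I^B I^B, 1/2 I^B i.
Crossing each possibility with the father I^B I^B and summing P(type B): 1/2·1 + 1/2·1 = 1.
Similarly for Rh via the mother's Rh distribution: P(Rh-) = 1/8.
Independent loci: 1 × 1/8 = 1/8.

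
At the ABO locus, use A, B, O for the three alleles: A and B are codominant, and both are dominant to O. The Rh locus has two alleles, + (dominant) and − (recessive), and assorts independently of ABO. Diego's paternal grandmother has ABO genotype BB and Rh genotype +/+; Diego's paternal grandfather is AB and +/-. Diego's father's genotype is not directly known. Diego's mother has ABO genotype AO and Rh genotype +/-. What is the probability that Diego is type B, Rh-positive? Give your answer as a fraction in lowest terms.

Diego's father's ABO genotype from BB × AB: 1/2 AB, 1/2 BB.
Crossing each possibility with the mother AO and summing P(type B): 1/2·1/4 + 1/2·1/2 = 3/8.
Similarly for Rh via the father's Rh distribution: P(Rh+) = 7/8.
Independent loci: 3/8 × 7/8 = 21/64.

21/64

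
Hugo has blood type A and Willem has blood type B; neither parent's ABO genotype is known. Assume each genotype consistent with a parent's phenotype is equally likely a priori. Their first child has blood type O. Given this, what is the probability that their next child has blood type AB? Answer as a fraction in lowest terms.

1/4

Possible genotypes: Hugo ∈ {AA, AO}; Willem ∈ {BB, BO}.
Weight each parental genotype pair by prior × P(type-O child):
  AO × BO: posterior weight 1; P(next child type AB) = 1/4.
Weighted sum = 1/4.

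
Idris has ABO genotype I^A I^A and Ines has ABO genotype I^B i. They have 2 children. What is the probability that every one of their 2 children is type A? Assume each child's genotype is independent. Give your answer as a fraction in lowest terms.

1/4

ABO cross I^A I^A × I^B i → 1/2 A, 1/2 AB.
So P(type A) = 1/2 per child.
All 2 independent: (1/2)^2 = 1/4.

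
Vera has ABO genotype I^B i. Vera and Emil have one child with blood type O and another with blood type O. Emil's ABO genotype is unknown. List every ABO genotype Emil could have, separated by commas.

I^A i, I^B i, i i

For each candidate genotype of Emil, check whether crossing it with I^B i can produce every observed child phenotype.
  I^A I^A → possible child types {A, AB} ✗
  I^A I^B → possible child types {A, B, AB} ✗
  I^A i → possible child types {O, A, B, AB} ✓
  I^B I^B → possible child types {B} ✗
  I^B i → possible child types {O, B} ✓
  i i → possible child types {O, B} ✓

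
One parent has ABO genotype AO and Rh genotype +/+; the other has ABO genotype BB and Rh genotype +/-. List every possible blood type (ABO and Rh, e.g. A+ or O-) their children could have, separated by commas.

B+, AB+

Gametes from AO × BB give offspring ABO genotypes AB, BO, i.e. phenotypes B, AB.
Rh cross +/+ × +/- → phenotypes Rh+.
Combining independently: B+, AB+.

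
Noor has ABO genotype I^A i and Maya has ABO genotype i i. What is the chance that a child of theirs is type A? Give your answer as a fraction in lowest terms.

1/2

ABO cross I^A i × i i → offspring phenotypes: 1/2 O, 1/2 A.
So P(type A) = 1/2.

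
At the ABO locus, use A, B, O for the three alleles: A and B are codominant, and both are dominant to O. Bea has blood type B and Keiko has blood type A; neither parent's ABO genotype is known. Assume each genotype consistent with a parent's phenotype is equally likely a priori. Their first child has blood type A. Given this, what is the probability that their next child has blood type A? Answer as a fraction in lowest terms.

5/12

Possible genotypes: Bea ∈ {BB, BO}; Keiko ∈ {AA, AO}.
Weight each parental genotype pair by prior × P(type-A child):
  BO × AA: posterior weight 2/3; P(next child type A) = 1/2.
  BO × AO: posterior weight 1/3; P(next child type A) = 1/4.
Weighted sum = 5/12.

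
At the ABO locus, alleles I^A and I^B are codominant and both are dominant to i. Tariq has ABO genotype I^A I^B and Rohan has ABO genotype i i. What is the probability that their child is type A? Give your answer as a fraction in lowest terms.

1/2

ABO cross I^A I^B × i i → offspring phenotypes: 1/2 A, 1/2 B.
So P(type A) = 1/2.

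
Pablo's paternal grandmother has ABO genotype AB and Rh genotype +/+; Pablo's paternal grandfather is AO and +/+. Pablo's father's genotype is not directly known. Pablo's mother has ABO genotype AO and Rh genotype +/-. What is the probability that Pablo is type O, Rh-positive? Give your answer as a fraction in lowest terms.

Pablo's father's ABO genotype from AB × AO: 1/4 AA, 1/4 AB, 1/4 AO, 1/4 BO.
Crossing each possibility with the mother AO and summing P(type O): 1/4·0 + 1/4·0 + 1/4·1/4 + 1/4·1/4 = 1/8.
Similarly for Rh via the father's Rh distribution: P(Rh+) = 1.
Independent loci: 1/8 × 1 = 1/8.

1/8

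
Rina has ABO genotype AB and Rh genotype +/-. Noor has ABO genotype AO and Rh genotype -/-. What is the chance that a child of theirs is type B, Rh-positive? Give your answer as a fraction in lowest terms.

ABO cross AB × AO → offspring phenotypes: 1/2 A, 1/4 B, 1/4 AB.
Rh cross +/- × -/- → 1/2 Rh+, 1/2 Rh-.
Independent loci: P(type B, Rh-positive) = 1/4 × 1/2 = 1/8.

1/8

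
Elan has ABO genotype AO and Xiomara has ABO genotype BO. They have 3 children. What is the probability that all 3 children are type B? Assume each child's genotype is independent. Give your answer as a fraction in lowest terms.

ABO cross AO × BO → 1/4 O, 1/4 A, 1/4 B, 1/4 AB.
So P(type B) = 1/4 per child.
All 3 independent: (1/4)^3 = 1/64.

1/64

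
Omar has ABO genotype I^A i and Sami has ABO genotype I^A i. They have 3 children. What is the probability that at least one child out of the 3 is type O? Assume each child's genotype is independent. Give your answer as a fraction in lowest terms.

ABO cross I^A i × I^A i → 1/4 O, 3/4 A.
So P(type O) = 1/4 per child.
P(none) = (3/4)^3 = 27/64; P(at least one) = 1 − 27/64 = 37/64.

37/64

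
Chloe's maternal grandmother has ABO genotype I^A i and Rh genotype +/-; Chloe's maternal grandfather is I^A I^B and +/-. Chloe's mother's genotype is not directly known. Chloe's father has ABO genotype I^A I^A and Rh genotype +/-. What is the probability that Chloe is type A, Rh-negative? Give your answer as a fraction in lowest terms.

Chloe's mother's ABO genotype from I^A i × I^A I^B: 1/4 I^A I^A, 1/4 I^A I^B, 1/4 I^A i, 1/4 I^B i.
Crossing each possibility with the father I^A I^A and summing P(type A): 1/4·1 + 1/4·1/2 + 1/4·1 + 1/4·1/2 = 3/4.
Similarly for Rh via the mother's Rh distribution: P(Rh-) = 1/4.
Independent loci: 3/4 × 1/4 = 3/16.

3/16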